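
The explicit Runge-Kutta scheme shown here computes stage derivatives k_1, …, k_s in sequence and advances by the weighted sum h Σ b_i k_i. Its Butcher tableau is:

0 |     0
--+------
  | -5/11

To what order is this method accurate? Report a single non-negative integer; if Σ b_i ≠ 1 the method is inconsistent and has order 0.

b = (-5/11)
c = (0)
Σ b_i: (-5/11)·1 = -5/11 ≠ 1 ⇒ order 0.

0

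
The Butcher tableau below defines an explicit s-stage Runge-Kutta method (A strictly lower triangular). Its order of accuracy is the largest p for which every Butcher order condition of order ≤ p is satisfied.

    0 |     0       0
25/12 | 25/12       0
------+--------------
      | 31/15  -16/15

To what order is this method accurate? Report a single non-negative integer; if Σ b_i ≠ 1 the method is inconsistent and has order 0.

b = (31/15, -16/15)
c = (0, 25/12)
Σ b_i: 31/15·1 + (-16/15)·1 = 1 ✓
b·c: (-16/15)·25/12 = -20/9 ≠ 1/2 ⇒ order 1.

1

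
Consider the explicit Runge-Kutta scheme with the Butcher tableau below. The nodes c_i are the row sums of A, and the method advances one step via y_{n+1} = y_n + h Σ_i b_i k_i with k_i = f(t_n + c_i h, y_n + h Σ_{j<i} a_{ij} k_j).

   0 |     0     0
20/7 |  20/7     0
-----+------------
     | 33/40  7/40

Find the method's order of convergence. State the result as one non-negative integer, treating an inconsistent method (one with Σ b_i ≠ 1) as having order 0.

2

b = (33/40, 7/40)
c = (0, 20/7)
Σ b_i: 33/40·1 + 7/40·1 = 1 ✓
b·c: 7/40·20/7 = 1/2 ✓; 2 stages ⇒ order 2.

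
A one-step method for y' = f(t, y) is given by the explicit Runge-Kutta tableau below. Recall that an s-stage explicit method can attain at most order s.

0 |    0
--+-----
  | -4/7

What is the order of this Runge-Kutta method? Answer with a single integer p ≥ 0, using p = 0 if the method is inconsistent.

0

b = (-4/7)
c = (0)
Σ b_i: (-4/7)·1 = -4/7 ≠ 1 ⇒ order 0.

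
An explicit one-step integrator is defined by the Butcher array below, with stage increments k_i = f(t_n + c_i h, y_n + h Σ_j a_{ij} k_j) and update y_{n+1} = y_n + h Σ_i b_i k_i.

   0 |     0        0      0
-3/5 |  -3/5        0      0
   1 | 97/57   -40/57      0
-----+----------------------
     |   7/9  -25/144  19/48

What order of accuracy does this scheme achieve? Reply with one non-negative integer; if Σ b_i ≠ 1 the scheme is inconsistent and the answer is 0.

3

b = (7/9, -25/144, 19/48)
c = (0, -3/5, 1)
Ac = (0, 0, 8/19)
Σ b_i: 7/9·1 + (-25/144)·1 + 19/48·1 = 1 ✓
b·c: (-25/144)·(-3/5) + 19/48·1 = 1/2 ✓
b·c²: (-25/144)·9/25 + 19/48·1 = 1/3 ✓
b·Ac: 19/48·8/19 = 1/6 ✓; 3 stages ⇒ order 3.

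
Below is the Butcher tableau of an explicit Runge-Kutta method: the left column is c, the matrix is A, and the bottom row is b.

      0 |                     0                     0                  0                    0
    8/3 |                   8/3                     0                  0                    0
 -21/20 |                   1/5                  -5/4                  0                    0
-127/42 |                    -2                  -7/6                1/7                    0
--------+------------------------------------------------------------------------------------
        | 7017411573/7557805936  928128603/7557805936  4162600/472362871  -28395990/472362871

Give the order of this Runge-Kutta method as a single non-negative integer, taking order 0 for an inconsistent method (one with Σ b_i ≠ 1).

3

b = (7017411573/7557805936, 928128603/7557805936, 4162600/472362871, -28395990/472362871)
c = (0, 8/3, -21/20, -127/42)
Ac = (0, 0, -10/3, -587/180)
Σ b_i: 7017411573/7557805936·1 + 928128603/7557805936·1 + 4162600/472362871·1 + (-28395990/472362871)·1 = 1 ✓
b·c: 928128603/7557805936·8/3 + 4162600/472362871·(-21/20) + (-28395990/472362871)·(-127/42) = 1/2 ✓
b·c²: 928128603/7557805936·64/9 + 4162600/472362871·441/400 + (-28395990/472362871)·16129/1764 = 1/3 ✓
b·Ac: 4162600/472362871·(-10/3) + (-28395990/472362871)·(-587/180) = 1/6 ✓
b·c³: 928128603/7557805936·512/27 + 4162600/472362871·(-9261/8000) + (-28395990/472362871)·(-2048383/74088) = 4738298282351/1190354434920 ≠ 1/4 ⇒ order 3.
b·(c∘Ac): 4162600/472362871·7/2 + (-28395990/472362871)·74549/7560 = -3185317877/5668354452 ≠ 1/8
b·Ac²: 4162600/472362871·(-80/9) + (-28395990/472362871)·(-87899/10800) = 69878984167/170050633560 ≠ 1/12
b·A²c: (-28395990/472362871)·(-10/21) = 13521900/472362871 ≠ 1/24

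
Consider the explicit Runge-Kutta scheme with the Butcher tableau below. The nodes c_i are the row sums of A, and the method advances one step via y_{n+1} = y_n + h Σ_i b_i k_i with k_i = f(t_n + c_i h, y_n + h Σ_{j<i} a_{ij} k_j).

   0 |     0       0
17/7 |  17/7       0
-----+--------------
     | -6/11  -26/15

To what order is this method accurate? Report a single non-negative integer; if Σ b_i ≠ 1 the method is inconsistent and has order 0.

0

b = (-6/11, -26/15)
c = (0, 17/7)
Σ b_i: (-6/11)·1 + (-26/15)·1 = -376/165 ≠ 1 ⇒ order 0.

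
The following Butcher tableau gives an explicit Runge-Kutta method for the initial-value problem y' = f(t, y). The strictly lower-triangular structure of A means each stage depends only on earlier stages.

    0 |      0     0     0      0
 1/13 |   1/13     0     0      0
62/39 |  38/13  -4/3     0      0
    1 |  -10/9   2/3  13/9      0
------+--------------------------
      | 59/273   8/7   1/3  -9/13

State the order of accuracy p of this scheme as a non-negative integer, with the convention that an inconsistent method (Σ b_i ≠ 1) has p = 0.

b = (59/273, 8/7, 1/3, -9/13)
c = (0, 1/13, 62/39, 1)
Ac = (0, 0, -4/39, 824/351)
Σ b_i: 59/273·1 + 8/7·1 + 1/3·1 + (-9/13)·1 = 1 ✓
b·c: 8/7·1/13 + 1/3·62/39 + (-9/13)·1 = -61/819 ≠ 1/2 ⇒ order 1.

1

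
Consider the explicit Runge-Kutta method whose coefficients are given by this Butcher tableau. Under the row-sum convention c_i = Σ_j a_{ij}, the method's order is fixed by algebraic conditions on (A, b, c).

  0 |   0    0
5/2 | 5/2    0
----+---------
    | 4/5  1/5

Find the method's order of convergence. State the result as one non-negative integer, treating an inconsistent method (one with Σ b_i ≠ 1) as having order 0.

b = (4/5, 1/5)
c = (0, 5/2)
Σ b_i: 4/5·1 + 1/5·1 = 1 ✓
b·c: 1/5·5/2 = 1/2 ✓; 2 stages ⇒ order 2.

2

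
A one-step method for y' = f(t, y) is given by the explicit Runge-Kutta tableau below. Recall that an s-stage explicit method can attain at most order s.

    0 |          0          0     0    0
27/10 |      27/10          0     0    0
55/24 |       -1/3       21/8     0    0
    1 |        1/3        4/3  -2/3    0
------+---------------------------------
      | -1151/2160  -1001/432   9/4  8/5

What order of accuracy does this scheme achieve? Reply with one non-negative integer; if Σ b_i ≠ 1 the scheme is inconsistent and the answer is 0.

2

b = (-1151/2160, -1001/432, 9/4, 8/5)
c = (0, 27/10, 55/24, 1)
Ac = (0, 0, 567/80, 373/180)
Σ b_i: (-1151/2160)·1 + (-1001/432)·1 + 9/4·1 + 8/5·1 = 1 ✓
b·c: (-1001/432)·27/10 + 9/4·55/24 + 8/5·1 = 1/2 ✓
b·c²: (-1001/432)·729/100 + 9/4·3025/576 + 8/5·1 = -22243/6400 ≠ 1/3 ⇒ order 2.
b·Ac: 9/4·567/80 + 8/5·373/180 = 277379/14400 ≠ 1/6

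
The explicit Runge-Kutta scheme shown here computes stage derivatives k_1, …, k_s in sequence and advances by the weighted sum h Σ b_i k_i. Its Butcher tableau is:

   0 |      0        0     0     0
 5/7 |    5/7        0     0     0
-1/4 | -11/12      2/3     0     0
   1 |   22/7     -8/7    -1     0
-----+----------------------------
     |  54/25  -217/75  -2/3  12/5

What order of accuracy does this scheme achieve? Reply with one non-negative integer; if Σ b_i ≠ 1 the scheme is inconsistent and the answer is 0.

b = (54/25, -217/75, -2/3, 12/5)
c = (0, 5/7, -1/4, 1)
Ac = (0, 0, 10/21, -111/196)
Σ b_i: 54/25·1 + (-217/75)·1 + (-2/3)·1 + 12/5·1 = 1 ✓
b·c: (-217/75)·5/7 + (-2/3)·(-1/4) + 12/5·1 = 1/2 ✓
b·c²: (-217/75)·25/49 + (-2/3)·1/16 + 12/5·1 = 247/280 ≠ 1/3 ⇒ order 2.
b·Ac: (-2/3)·10/21 + 12/5·(-111/196) = -3697/2205 ≠ 1/6

2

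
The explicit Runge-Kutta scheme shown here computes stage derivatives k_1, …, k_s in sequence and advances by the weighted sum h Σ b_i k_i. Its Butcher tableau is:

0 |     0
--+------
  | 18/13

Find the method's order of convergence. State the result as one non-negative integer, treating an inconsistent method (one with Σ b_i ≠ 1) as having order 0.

b = (18/13)
c = (0)
Σ b_i: 18/13·1 = 18/13 ≠ 1 ⇒ order 0.

0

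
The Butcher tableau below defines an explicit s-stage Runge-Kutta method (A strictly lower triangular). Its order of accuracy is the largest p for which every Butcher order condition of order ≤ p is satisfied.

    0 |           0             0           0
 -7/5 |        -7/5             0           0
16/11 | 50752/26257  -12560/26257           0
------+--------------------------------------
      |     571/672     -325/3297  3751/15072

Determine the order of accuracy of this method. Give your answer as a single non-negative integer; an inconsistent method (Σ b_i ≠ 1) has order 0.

b = (571/672, -325/3297, 3751/15072)
c = (0, -7/5, 16/11)
Ac = (0, 0, 2512/3751)
Σ b_i: 571/672·1 + (-325/3297)·1 + 3751/15072·1 = 1 ✓
b·c: (-325/3297)·(-7/5) + 3751/15072·16/11 = 1/2 ✓
b·c²: (-325/3297)·49/25 + 3751/15072·256/121 = 1/3 ✓
b·Ac: 3751/15072·2512/3751 = 1/6 ✓; 3 stages ⇒ order 3.

3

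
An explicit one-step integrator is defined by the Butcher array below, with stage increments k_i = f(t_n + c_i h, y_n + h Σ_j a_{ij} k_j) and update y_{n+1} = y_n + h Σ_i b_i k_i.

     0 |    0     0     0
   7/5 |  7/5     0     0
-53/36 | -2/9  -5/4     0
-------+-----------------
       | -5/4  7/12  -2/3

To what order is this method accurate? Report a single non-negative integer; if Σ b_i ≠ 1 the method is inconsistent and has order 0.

0

b = (-5/4, 7/12, -2/3)
c = (0, 7/5, -53/36)
Ac = (0, 0, -7/4)
Σ b_i: (-5/4)·1 + 7/12·1 + (-2/3)·1 = -4/3 ≠ 1 ⇒ order 0.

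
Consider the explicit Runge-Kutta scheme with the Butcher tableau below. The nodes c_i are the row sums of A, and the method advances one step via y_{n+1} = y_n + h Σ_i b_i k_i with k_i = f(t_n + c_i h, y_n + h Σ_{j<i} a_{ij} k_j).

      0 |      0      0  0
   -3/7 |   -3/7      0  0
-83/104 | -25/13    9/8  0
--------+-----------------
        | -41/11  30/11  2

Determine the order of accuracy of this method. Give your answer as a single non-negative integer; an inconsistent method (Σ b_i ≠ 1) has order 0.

1

b = (-41/11, 30/11, 2)
c = (0, -3/7, -83/104)
Ac = (0, 0, -27/56)
Σ b_i: (-41/11)·1 + 30/11·1 + 2·1 = 1 ✓
b·c: 30/11·(-3/7) + 2·(-83/104) = -11071/4004 ≠ 1/2 ⇒ order 1.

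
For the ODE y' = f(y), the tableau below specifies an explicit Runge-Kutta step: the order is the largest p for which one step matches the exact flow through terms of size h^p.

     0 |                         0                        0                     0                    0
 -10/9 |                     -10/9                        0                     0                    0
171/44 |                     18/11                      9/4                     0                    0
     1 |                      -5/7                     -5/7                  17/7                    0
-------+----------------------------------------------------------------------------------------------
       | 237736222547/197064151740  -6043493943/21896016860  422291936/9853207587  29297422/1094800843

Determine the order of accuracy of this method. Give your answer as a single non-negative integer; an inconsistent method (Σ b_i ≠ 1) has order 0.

3

b = (237736222547/197064151740, -6043493943/21896016860, 422291936/9853207587, 29297422/1094800843)
c = (0, -10/9, 171/44, 1)
Ac = (0, 0, -5/2, 28363/2772)
Σ b_i: 237736222547/197064151740·1 + (-6043493943/21896016860)·1 + 422291936/9853207587·1 + 29297422/1094800843·1 = 1 ✓
b·c: (-6043493943/21896016860)·(-10/9) + 422291936/9853207587·171/44 + 29297422/1094800843·1 = 1/2 ✓
b·c²: (-6043493943/21896016860)·100/81 + 422291936/9853207587·29241/1936 + 29297422/1094800843·1 = 1/3 ✓
b·Ac: 422291936/9853207587·(-5/2) + 29297422/1094800843·28363/2772 = 1/6 ✓
b·c³: (-6043493943/21896016860)·(-1000/729) + 422291936/9853207587·5000211/85184 + 29297422/1094800843·1 = 99980690813/34226931618 ≠ 1/4 ⇒ order 3.
b·(c∘Ac): 422291936/9853207587·(-855/88) + 29297422/1094800843·28363/2772 = -2810037911/19706415174 ≠ 1/8
b·Ac²: 422291936/9853207587·25/9 + 29297422/1094800843·39296857/1097712 = 147456039043/136907726472 ≠ 1/12
b·A²c: 29297422/1094800843·(-85/14) = -177877205/1094800843 ≠ 1/24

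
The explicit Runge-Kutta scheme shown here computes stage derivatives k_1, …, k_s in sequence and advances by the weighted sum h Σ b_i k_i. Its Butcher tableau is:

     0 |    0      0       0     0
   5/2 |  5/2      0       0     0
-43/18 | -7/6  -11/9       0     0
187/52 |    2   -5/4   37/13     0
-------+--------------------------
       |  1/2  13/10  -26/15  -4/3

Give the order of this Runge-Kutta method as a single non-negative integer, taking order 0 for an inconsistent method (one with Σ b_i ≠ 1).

0

b = (1/2, 13/10, -26/15, -4/3)
c = (0, 5/2, -43/18, 187/52)
Ac = (0, 0, -55/18, -9289/936)
Σ b_i: 1/2·1 + 13/10·1 + (-26/15)·1 + (-4/3)·1 = -19/15 ≠ 1 ⇒ order 0.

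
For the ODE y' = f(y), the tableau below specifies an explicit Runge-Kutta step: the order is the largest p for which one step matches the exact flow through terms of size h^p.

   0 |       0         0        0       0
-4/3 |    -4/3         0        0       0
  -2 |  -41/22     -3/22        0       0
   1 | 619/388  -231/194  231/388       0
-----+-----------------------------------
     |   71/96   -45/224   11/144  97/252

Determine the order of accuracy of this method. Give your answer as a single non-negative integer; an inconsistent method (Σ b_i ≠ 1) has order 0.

b = (71/96, -45/224, 11/144, 97/252)
c = (0, -4/3, -2, 1)
Ac = (0, 0, 2/11, 77/194)
Σ b_i: 71/96·1 + (-45/224)·1 + 11/144·1 + 97/252·1 = 1 ✓
b·c: (-45/224)·(-4/3) + 11/144·(-2) + 97/252·1 = 1/2 ✓
b·c²: (-45/224)·16/9 + 11/144·4 + 97/252·1 = 1/3 ✓
b·Ac: 11/144·2/11 + 97/252·77/194 = 1/6 ✓
b·c³: (-45/224)·(-64/27) + 11/144·(-8) + 97/252·1 = 1/4 ✓
b·(c∘Ac): 11/144·(-4/11) + 97/252·77/194 = 1/8 ✓
b·Ac²: 11/144·(-8/33) + 97/252·77/291 = 1/12 ✓
b·A²c: 97/252·21/194 = 1/24 ✓; 4 stages ⇒ order 4.

4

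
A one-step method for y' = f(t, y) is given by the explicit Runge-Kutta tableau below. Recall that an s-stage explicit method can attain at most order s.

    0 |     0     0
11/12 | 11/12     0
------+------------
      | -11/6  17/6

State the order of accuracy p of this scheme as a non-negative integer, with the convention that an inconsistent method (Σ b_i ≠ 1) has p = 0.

b = (-11/6, 17/6)
c = (0, 11/12)
Σ b_i: (-11/6)·1 + 17/6·1 = 1 ✓
b·c: 17/6·11/12 = 187/72 ≠ 1/2 ⇒ order 1.

1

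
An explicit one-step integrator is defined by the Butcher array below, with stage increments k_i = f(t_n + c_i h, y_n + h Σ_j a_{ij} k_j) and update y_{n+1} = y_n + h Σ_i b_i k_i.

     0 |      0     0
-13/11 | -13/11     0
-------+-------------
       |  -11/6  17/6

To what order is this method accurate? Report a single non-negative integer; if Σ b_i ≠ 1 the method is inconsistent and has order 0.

b = (-11/6, 17/6)
c = (0, -13/11)
Σ b_i: (-11/6)·1 + 17/6·1 = 1 ✓
b·c: 17/6·(-13/11) = -221/66 ≠ 1/2 ⇒ order 1.

1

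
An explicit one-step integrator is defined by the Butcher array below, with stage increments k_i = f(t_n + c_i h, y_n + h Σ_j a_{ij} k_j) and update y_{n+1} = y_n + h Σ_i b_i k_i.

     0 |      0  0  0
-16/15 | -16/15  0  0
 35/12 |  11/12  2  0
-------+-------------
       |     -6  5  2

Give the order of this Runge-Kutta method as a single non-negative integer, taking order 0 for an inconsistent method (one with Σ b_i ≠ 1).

b = (-6, 5, 2)
c = (0, -16/15, 35/12)
Ac = (0, 0, -32/15)
Σ b_i: (-6)·1 + 5·1 + 2·1 = 1 ✓
b·c: 5·(-16/15) + 2·35/12 = 1/2 ✓
b·c²: 5·256/225 + 2·1225/144 = 8173/360 ≠ 1/3 ⇒ order 2.
b·Ac: 2·(-32/15) = -64/15 ≠ 1/6

2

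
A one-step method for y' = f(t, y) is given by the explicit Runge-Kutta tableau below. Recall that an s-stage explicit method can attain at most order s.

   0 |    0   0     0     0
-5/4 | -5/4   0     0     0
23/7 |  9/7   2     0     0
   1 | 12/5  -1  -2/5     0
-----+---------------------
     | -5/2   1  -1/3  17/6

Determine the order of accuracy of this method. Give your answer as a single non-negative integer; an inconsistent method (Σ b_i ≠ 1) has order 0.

1

b = (-5/2, 1, -1/3, 17/6)
c = (0, -5/4, 23/7, 1)
Ac = (0, 0, -5/2, -9/140)
Σ b_i: (-5/2)·1 + 1·1 + (-1/3)·1 + 17/6·1 = 1 ✓
b·c: 1·(-5/4) + (-1/3)·23/7 + 17/6·1 = 41/84 ≠ 1/2 ⇒ order 1.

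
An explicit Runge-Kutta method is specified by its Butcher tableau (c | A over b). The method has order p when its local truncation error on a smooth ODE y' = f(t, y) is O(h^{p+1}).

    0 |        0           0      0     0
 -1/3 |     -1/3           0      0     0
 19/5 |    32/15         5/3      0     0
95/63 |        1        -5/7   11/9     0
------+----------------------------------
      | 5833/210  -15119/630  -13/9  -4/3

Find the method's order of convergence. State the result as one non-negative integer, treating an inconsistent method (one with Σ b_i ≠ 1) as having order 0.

2

b = (5833/210, -15119/630, -13/9, -4/3)
c = (0, -1/3, 19/5, 95/63)
Ac = (0, 0, -5/9, 1538/315)
Σ b_i: 5833/210·1 + (-15119/630)·1 + (-13/9)·1 + (-4/3)·1 = 1 ✓
b·c: (-15119/630)·(-1/3) + (-13/9)·19/5 + (-4/3)·95/63 = 1/2 ✓
b·c²: (-15119/630)·1/9 + (-13/9)·361/25 + (-4/3)·9025/3969 = -15810173/595350 ≠ 1/3 ⇒ order 2.
b·Ac: (-13/9)·(-5/9) + (-4/3)·1538/315 = -16181/2835 ≠ 1/6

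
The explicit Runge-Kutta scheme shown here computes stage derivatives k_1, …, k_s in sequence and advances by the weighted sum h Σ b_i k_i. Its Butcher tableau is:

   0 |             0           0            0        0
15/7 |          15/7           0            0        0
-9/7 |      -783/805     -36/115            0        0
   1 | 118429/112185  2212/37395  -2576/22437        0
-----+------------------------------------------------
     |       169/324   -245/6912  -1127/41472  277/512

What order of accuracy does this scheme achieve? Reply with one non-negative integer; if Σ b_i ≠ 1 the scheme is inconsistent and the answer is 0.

4

b = (169/324, -245/6912, -1127/41472, 277/512)
c = (0, 15/7, -9/7, 1)
Ac = (0, 0, -108/161, 76/277)
Σ b_i: 169/324·1 + (-245/6912)·1 + (-1127/41472)·1 + 277/512·1 = 1 ✓
b·c: (-245/6912)·15/7 + (-1127/41472)·(-9/7) + 277/512·1 = 1/2 ✓
b·c²: (-245/6912)·225/49 + (-1127/41472)·81/49 + 277/512·1 = 1/3 ✓
b·Ac: (-1127/41472)·(-108/161) + 277/512·76/277 = 1/6 ✓
b·c³: (-245/6912)·3375/343 + (-1127/41472)·(-729/343) + 277/512·1 = 1/4 ✓
b·(c∘Ac): (-1127/41472)·972/1127 + 277/512·76/277 = 1/8 ✓
b·Ac²: (-1127/41472)·(-1620/1127) + 277/512·68/831 = 1/12 ✓
b·A²c: 277/512·64/831 = 1/24 ✓; 4 stages ⇒ order 4.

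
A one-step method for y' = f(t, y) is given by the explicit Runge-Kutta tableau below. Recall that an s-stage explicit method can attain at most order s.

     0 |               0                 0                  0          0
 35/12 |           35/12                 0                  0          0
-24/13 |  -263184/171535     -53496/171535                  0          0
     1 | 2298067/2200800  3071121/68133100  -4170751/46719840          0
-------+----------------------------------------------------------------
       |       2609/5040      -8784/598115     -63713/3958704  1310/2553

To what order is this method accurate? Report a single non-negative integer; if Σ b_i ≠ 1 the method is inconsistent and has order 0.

b = (2609/5040, -8784/598115, -63713/3958704, 1310/2553)
c = (0, 35/12, -24/13, 1)
Ac = (0, 0, -4458/4901, 621/2096)
Σ b_i: 2609/5040·1 + (-8784/598115)·1 + (-63713/3958704)·1 + 1310/2553·1 = 1 ✓
b·c: (-8784/598115)·35/12 + (-63713/3958704)·(-24/13) + 1310/2553·1 = 1/2 ✓
b·c²: (-8784/598115)·1225/144 + (-63713/3958704)·576/169 + 1310/2553·1 = 1/3 ✓
b·Ac: (-63713/3958704)·(-4458/4901) + 1310/2553·621/2096 = 1/6 ✓
b·c³: (-8784/598115)·42875/1728 + (-63713/3958704)·(-13824/2197) + 1310/2553·1 = 1/4 ✓
b·(c∘Ac): (-63713/3958704)·106992/63713 + 1310/2553·621/2096 = 1/8 ✓
b·Ac²: (-63713/3958704)·(-26005/9802) + 1310/2553·9959/125760 = 1/12 ✓
b·A²c: 1310/2553·851/10480 = 1/24 ✓; 4 stages ⇒ order 4.

4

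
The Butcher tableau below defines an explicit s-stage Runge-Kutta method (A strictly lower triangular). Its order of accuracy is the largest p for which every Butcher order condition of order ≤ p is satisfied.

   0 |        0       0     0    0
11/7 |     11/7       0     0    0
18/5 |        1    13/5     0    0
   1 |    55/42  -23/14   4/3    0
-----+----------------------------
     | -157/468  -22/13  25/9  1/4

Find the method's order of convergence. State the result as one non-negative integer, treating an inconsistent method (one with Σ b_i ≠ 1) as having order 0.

b = (-157/468, -22/13, 25/9, 1/4)
c = (0, 11/7, 18/5, 1)
Ac = (0, 0, 143/35, 1087/490)
Σ b_i: (-157/468)·1 + (-22/13)·1 + 25/9·1 + 1/4·1 = 1 ✓
b·c: (-22/13)·11/7 + 25/9·18/5 + 1/4·1 = 2763/364 ≠ 1/2 ⇒ order 1.

1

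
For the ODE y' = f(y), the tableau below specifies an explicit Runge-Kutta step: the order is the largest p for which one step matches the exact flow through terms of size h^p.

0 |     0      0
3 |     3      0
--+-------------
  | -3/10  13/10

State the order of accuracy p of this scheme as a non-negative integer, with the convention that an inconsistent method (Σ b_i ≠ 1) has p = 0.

1

b = (-3/10, 13/10)
c = (0, 3)
Σ b_i: (-3/10)·1 + 13/10·1 = 1 ✓
b·c: 13/10·3 = 39/10 ≠ 1/2 ⇒ order 1.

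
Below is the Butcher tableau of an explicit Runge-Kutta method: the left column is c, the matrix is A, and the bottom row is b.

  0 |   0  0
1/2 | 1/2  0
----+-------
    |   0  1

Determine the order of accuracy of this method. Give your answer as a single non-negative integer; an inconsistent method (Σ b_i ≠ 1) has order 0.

b = (0, 1)
c = (0, 1/2)
Σ b_i: 1·1 = 1 ✓
b·c: 1·1/2 = 1/2 ✓; 2 stages ⇒ order 2.

2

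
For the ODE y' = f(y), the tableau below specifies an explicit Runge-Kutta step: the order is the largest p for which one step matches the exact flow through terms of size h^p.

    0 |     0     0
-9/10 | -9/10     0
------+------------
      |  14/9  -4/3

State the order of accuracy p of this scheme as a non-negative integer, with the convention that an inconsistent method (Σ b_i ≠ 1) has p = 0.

0

b = (14/9, -4/3)
c = (0, -9/10)
Σ b_i: 14/9·1 + (-4/3)·1 = 2/9 ≠ 1 ⇒ order 0.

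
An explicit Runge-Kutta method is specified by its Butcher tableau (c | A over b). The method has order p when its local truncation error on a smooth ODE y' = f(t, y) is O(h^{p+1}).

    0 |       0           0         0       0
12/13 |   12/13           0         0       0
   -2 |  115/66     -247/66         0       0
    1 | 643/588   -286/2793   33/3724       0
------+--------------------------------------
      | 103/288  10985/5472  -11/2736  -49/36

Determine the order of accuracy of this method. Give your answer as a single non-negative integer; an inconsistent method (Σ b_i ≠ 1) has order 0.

4

b = (103/288, 10985/5472, -11/2736, -49/36)
c = (0, 12/13, -2, 1)
Ac = (0, 0, -38/11, -11/98)
Σ b_i: 103/288·1 + 10985/5472·1 + (-11/2736)·1 + (-49/36)·1 = 1 ✓
b·c: 10985/5472·12/13 + (-11/2736)·(-2) + (-49/36)·1 = 1/2 ✓
b·c²: 10985/5472·144/169 + (-11/2736)·4 + (-49/36)·1 = 1/3 ✓
b·Ac: (-11/2736)·(-38/11) + (-49/36)·(-11/98) = 1/6 ✓
b·c³: 10985/5472·1728/2197 + (-11/2736)·(-8) + (-49/36)·1 = 1/4 ✓
b·(c∘Ac): (-11/2736)·76/11 + (-49/36)·(-11/98) = 1/8 ✓
b·Ac²: (-11/2736)·(-456/143) + (-49/36)·(-33/637) = 1/12 ✓
b·A²c: (-49/36)·(-3/98) = 1/24 ✓; 4 stages ⇒ order 4.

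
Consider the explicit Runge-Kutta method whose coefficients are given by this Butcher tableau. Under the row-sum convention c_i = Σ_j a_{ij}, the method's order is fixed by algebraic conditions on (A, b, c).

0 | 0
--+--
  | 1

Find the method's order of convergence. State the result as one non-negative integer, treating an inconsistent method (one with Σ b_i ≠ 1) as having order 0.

b = (1)
c = (0)
Σ b_i: 1·1 = 1 ✓; 1 stage ⇒ order 1.

1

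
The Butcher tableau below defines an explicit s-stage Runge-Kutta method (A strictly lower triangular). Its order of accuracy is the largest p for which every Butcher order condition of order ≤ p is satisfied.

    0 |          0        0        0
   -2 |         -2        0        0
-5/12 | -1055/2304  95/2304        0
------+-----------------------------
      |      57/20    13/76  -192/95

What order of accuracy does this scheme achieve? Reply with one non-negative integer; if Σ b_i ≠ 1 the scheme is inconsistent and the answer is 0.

3

b = (57/20, 13/76, -192/95)
c = (0, -2, -5/12)
Ac = (0, 0, -95/1152)
Σ b_i: 57/20·1 + 13/76·1 + (-192/95)·1 = 1 ✓
b·c: 13/76·(-2) + (-192/95)·(-5/12) = 1/2 ✓
b·c²: 13/76·4 + (-192/95)·25/144 = 1/3 ✓
b·Ac: (-192/95)·(-95/1152) = 1/6 ✓; 3 stages ⇒ order 3.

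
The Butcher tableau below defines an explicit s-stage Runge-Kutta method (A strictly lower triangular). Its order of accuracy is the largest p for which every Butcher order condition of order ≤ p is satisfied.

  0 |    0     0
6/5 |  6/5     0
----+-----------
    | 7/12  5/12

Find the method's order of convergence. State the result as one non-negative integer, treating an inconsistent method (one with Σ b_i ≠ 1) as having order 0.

2

b = (7/12, 5/12)
c = (0, 6/5)
Σ b_i: 7/12·1 + 5/12·1 = 1 ✓
b·c: 5/12·6/5 = 1/2 ✓; 2 stages ⇒ order 2.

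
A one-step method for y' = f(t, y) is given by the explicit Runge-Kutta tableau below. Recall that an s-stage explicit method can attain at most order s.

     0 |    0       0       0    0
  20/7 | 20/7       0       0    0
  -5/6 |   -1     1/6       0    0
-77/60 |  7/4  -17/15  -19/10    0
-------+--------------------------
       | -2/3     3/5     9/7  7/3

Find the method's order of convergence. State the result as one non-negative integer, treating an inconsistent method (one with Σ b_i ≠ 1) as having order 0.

0

b = (-2/3, 3/5, 9/7, 7/3)
c = (0, 20/7, -5/6, -77/60)
Ac = (0, 0, 10/21, -139/84)
Σ b_i: (-2/3)·1 + 3/5·1 + 9/7·1 + 7/3·1 = 373/105 ≠ 1 ⇒ order 0.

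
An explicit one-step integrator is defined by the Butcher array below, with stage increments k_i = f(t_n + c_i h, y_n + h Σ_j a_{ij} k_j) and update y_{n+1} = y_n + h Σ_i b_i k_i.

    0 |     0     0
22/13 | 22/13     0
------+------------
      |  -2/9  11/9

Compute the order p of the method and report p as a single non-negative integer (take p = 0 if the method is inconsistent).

b = (-2/9, 11/9)
c = (0, 22/13)
Σ b_i: (-2/9)·1 + 11/9·1 = 1 ✓
b·c: 11/9·22/13 = 242/117 ≠ 1/2 ⇒ order 1.

1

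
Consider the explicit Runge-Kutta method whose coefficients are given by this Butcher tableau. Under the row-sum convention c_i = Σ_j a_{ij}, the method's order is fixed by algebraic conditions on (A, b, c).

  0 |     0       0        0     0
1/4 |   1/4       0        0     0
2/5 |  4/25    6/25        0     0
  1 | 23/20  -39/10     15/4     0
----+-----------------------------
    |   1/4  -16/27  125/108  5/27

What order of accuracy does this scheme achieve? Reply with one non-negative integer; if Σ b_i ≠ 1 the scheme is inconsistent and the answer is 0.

b = (1/4, -16/27, 125/108, 5/27)
c = (0, 1/4, 2/5, 1)
Ac = (0, 0, 3/50, 21/40)
Σ b_i: 1/4·1 + (-16/27)·1 + 125/108·1 + 5/27·1 = 1 ✓
b·c: (-16/27)·1/4 + 125/108·2/5 + 5/27·1 = 1/2 ✓
b·c²: (-16/27)·1/16 + 125/108·4/25 + 5/27·1 = 1/3 ✓
b·Ac: 125/108·3/50 + 5/27·21/40 = 1/6 ✓
b·c³: (-16/27)·1/64 + 125/108·8/125 + 5/27·1 = 1/4 ✓
b·(c∘Ac): 125/108·3/125 + 5/27·21/40 = 1/8 ✓
b·Ac²: 125/108·3/200 + 5/27·57/160 = 1/12 ✓
b·A²c: 5/27·9/40 = 1/24 ✓; 4 stages ⇒ order 4.

4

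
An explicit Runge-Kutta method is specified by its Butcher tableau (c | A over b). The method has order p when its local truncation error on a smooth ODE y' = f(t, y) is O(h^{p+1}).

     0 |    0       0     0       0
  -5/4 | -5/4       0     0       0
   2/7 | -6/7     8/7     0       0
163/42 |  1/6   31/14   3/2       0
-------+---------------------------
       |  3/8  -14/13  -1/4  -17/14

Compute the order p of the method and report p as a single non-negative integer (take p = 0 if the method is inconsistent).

b = (3/8, -14/13, -1/4, -17/14)
c = (0, -5/4, 2/7, 163/42)
Ac = (0, 0, -10/7, -131/56)
Σ b_i: 3/8·1 + (-14/13)·1 + (-1/4)·1 + (-17/14)·1 = -1577/728 ≠ 1 ⇒ order 0.

0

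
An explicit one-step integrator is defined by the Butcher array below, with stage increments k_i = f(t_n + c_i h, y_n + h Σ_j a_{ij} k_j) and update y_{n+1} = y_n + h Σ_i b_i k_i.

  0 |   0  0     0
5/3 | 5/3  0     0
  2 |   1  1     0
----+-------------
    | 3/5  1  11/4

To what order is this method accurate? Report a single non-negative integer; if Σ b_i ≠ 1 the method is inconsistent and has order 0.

0

b = (3/5, 1, 11/4)
c = (0, 5/3, 2)
Ac = (0, 0, 5/3)
Σ b_i: 3/5·1 + 1·1 + 11/4·1 = 87/20 ≠ 1 ⇒ order 0.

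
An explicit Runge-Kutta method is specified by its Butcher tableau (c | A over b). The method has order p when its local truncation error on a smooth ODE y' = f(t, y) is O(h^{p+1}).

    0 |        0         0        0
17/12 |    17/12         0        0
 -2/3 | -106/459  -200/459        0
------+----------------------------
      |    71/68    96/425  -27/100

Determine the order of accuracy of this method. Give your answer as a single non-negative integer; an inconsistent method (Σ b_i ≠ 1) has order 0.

3

b = (71/68, 96/425, -27/100)
c = (0, 17/12, -2/3)
Ac = (0, 0, -50/81)
Σ b_i: 71/68·1 + 96/425·1 + (-27/100)·1 = 1 ✓
b·c: 96/425·17/12 + (-27/100)·(-2/3) = 1/2 ✓
b·c²: 96/425·289/144 + (-27/100)·4/9 = 1/3 ✓
b·Ac: (-27/100)·(-50/81) = 1/6 ✓; 3 stages ⇒ order 3.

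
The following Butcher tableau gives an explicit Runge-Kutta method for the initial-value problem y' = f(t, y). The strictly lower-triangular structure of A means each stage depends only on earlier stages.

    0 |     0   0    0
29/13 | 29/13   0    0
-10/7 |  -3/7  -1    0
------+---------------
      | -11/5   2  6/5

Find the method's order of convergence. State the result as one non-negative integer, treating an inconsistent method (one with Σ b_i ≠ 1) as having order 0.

1

b = (-11/5, 2, 6/5)
c = (0, 29/13, -10/7)
Ac = (0, 0, -29/13)
Σ b_i: (-11/5)·1 + 2·1 + 6/5·1 = 1 ✓
b·c: 2·29/13 + 6/5·(-10/7) = 250/91 ≠ 1/2 ⇒ order 1.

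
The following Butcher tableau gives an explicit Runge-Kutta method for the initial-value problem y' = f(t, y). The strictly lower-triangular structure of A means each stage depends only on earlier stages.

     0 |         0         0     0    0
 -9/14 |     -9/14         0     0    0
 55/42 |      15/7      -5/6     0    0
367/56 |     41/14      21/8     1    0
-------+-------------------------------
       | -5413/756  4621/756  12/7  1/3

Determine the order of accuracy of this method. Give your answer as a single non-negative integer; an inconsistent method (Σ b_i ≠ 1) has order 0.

b = (-5413/756, 4621/756, 12/7, 1/3)
c = (0, -9/14, 55/42, 367/56)
Ac = (0, 0, 15/28, -127/336)
Σ b_i: (-5413/756)·1 + 4621/756·1 + 12/7·1 + 1/3·1 = 1 ✓
b·c: 4621/756·(-9/14) + 12/7·55/42 + 1/3·367/56 = 1/2 ✓
b·c²: 4621/756·81/196 + 12/7·3025/1764 + 1/3·134689/3136 = 1302779/65856 ≠ 1/3 ⇒ order 2.
b·Ac: 12/7·15/28 + 1/3·(-127/336) = 5591/7056 ≠ 1/6

2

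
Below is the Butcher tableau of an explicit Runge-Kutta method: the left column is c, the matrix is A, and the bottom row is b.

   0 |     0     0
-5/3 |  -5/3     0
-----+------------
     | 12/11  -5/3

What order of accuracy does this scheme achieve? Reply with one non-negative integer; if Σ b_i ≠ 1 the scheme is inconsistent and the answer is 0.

0

b = (12/11, -5/3)
c = (0, -5/3)
Σ b_i: 12/11·1 + (-5/3)·1 = -19/33 ≠ 1 ⇒ order 0.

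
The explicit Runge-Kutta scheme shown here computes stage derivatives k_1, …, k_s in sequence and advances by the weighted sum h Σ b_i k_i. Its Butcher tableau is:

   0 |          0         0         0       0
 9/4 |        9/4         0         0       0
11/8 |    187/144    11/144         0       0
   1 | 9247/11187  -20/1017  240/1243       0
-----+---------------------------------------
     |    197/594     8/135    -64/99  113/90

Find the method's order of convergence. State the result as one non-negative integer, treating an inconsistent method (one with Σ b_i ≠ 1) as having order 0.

b = (197/594, 8/135, -64/99, 113/90)
c = (0, 9/4, 11/8, 1)
Ac = (0, 0, 11/64, 25/113)
Σ b_i: 197/594·1 + 8/135·1 + (-64/99)·1 + 113/90·1 = 1 ✓
b·c: 8/135·9/4 + (-64/99)·11/8 + 113/90·1 = 1/2 ✓
b·c²: 8/135·81/16 + (-64/99)·121/64 + 113/90·1 = 1/3 ✓
b·Ac: (-64/99)·11/64 + 113/90·25/113 = 1/6 ✓
b·c³: 8/135·729/64 + (-64/99)·1331/512 + 113/90·1 = 1/4 ✓
b·(c∘Ac): (-64/99)·121/512 + 113/90·25/113 = 1/8 ✓
b·Ac²: (-64/99)·99/256 + 113/90·30/113 = 1/12 ✓
b·A²c: 113/90·15/452 = 1/24 ✓; 4 stages ⇒ order 4.

4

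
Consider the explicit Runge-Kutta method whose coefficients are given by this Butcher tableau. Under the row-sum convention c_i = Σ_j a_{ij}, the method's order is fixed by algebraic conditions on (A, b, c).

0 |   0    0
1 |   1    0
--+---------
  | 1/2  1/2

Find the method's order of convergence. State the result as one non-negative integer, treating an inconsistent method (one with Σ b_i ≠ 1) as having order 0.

b = (1/2, 1/2)
c = (0, 1)
Σ b_i: 1/2·1 + 1/2·1 = 1 ✓
b·c: 1/2·1 = 1/2 ✓; 2 stages ⇒ order 2.

2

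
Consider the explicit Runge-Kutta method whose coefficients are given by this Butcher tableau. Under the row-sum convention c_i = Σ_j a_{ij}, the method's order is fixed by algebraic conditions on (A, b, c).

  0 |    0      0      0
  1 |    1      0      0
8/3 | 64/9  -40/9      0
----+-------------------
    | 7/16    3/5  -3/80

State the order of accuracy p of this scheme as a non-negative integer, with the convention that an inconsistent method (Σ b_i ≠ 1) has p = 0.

b = (7/16, 3/5, -3/80)
c = (0, 1, 8/3)
Ac = (0, 0, -40/9)
Σ b_i: 7/16·1 + 3/5·1 + (-3/80)·1 = 1 ✓
b·c: 3/5·1 + (-3/80)·8/3 = 1/2 ✓
b·c²: 3/5·1 + (-3/80)·64/9 = 1/3 ✓
b·Ac: (-3/80)·(-40/9) = 1/6 ✓; 3 stages ⇒ order 3.

3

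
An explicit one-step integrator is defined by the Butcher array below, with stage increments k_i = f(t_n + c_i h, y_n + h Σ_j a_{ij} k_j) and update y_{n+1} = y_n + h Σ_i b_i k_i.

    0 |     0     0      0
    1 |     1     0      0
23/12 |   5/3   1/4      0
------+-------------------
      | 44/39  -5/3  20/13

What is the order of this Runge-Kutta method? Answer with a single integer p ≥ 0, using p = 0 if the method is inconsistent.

1

b = (44/39, -5/3, 20/13)
c = (0, 1, 23/12)
Ac = (0, 0, 1/4)
Σ b_i: 44/39·1 + (-5/3)·1 + 20/13·1 = 1 ✓
b·c: (-5/3)·1 + 20/13·23/12 = 50/39 ≠ 1/2 ⇒ order 1.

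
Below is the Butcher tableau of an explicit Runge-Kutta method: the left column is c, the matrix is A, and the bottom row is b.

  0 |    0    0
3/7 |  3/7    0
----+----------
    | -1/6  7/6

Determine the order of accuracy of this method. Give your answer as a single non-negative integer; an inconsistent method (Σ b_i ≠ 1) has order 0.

b = (-1/6, 7/6)
c = (0, 3/7)
Σ b_i: (-1/6)·1 + 7/6·1 = 1 ✓
b·c: 7/6·3/7 = 1/2 ✓; 2 stages ⇒ order 2.

2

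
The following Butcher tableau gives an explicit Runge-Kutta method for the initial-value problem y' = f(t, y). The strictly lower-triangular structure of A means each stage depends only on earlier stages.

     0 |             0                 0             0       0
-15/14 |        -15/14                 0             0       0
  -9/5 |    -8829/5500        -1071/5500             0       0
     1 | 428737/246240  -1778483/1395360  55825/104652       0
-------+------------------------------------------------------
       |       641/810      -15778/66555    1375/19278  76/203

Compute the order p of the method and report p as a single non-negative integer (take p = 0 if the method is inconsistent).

4

b = (641/810, -15778/66555, 1375/19278, 76/203)
c = (0, -15/14, -9/5, 1)
Ac = (0, 0, 459/2200, 493/1216)
Σ b_i: 641/810·1 + (-15778/66555)·1 + 1375/19278·1 + 76/203·1 = 1 ✓
b·c: (-15778/66555)·(-15/14) + 1375/19278·(-9/5) + 76/203·1 = 1/2 ✓
b·c²: (-15778/66555)·225/196 + 1375/19278·81/25 + 76/203·1 = 1/3 ✓
b·Ac: 1375/19278·459/2200 + 76/203·493/1216 = 1/6 ✓
b·c³: (-15778/66555)·(-3375/2744) + 1375/19278·(-729/125) + 76/203·1 = 1/4 ✓
b·(c∘Ac): 1375/19278·(-4131/11000) + 76/203·493/1216 = 1/8 ✓
b·Ac²: 1375/19278·(-1377/6160) + 76/203·13543/51072 = 1/12 ✓
b·A²c: 76/203·203/1824 = 1/24 ✓; 4 stages ⇒ order 4.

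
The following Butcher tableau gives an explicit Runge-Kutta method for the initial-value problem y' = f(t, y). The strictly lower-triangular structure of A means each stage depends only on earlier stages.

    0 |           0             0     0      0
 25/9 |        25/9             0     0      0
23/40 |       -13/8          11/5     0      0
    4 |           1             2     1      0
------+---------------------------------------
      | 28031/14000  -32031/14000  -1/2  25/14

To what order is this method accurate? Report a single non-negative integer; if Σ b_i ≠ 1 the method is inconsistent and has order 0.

b = (28031/14000, -32031/14000, -1/2, 25/14)
c = (0, 25/9, 23/40, 4)
Ac = (0, 0, 55/9, 2207/360)
Σ b_i: 28031/14000·1 + (-32031/14000)·1 + (-1/2)·1 + 25/14·1 = 1 ✓
b·c: (-32031/14000)·25/9 + (-1/2)·23/40 + 25/14·4 = 1/2 ✓
b·c²: (-32031/14000)·625/81 + (-1/2)·529/1600 + 25/14·16 = 2167673/201600 ≠ 1/3 ⇒ order 2.
b·Ac: (-1/2)·55/9 + 25/14·2207/360 = 7955/1008 ≠ 1/6

2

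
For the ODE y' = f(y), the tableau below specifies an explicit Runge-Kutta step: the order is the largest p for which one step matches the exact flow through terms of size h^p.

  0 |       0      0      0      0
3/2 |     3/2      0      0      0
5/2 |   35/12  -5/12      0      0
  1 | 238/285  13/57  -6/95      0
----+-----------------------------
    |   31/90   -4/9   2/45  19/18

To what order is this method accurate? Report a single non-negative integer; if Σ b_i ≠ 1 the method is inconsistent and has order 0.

b = (31/90, -4/9, 2/45, 19/18)
c = (0, 3/2, 5/2, 1)
Ac = (0, 0, -5/8, 7/38)
Σ b_i: 31/90·1 + (-4/9)·1 + 2/45·1 + 19/18·1 = 1 ✓
b·c: (-4/9)·3/2 + 2/45·5/2 + 19/18·1 = 1/2 ✓
b·c²: (-4/9)·9/4 + 2/45·25/4 + 19/18·1 = 1/3 ✓
b·Ac: 2/45·(-5/8) + 19/18·7/38 = 1/6 ✓
b·c³: (-4/9)·27/8 + 2/45·125/8 + 19/18·1 = 1/4 ✓
b·(c∘Ac): 2/45·(-25/16) + 19/18·7/38 = 1/8 ✓
b·Ac²: 2/45·(-15/16) + 19/18·9/76 = 1/12 ✓
b·A²c: 19/18·3/76 = 1/24 ✓; 4 stages ⇒ order 4.

4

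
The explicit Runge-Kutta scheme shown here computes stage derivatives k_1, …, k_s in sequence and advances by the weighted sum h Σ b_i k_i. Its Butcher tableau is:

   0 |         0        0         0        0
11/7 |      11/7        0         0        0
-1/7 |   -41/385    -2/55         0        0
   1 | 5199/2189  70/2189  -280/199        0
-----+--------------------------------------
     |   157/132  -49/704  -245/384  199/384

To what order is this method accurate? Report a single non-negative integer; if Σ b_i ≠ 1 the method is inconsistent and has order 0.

b = (157/132, -49/704, -245/384, 199/384)
c = (0, 11/7, -1/7, 1)
Ac = (0, 0, -2/35, 50/199)
Σ b_i: 157/132·1 + (-49/704)·1 + (-245/384)·1 + 199/384·1 = 1 ✓
b·c: (-49/704)·11/7 + (-245/384)·(-1/7) + 199/384·1 = 1/2 ✓
b·c²: (-49/704)·121/49 + (-245/384)·1/49 + 199/384·1 = 1/3 ✓
b·Ac: (-245/384)·(-2/35) + 199/384·50/199 = 1/6 ✓
b·c³: (-49/704)·1331/343 + (-245/384)·(-1/343) + 199/384·1 = 1/4 ✓
b·(c∘Ac): (-245/384)·2/245 + 199/384·50/199 = 1/8 ✓
b·Ac²: (-245/384)·(-22/245) + 199/384·10/199 = 1/12 ✓
b·A²c: 199/384·16/199 = 1/24 ✓; 4 stages ⇒ order 4.

4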